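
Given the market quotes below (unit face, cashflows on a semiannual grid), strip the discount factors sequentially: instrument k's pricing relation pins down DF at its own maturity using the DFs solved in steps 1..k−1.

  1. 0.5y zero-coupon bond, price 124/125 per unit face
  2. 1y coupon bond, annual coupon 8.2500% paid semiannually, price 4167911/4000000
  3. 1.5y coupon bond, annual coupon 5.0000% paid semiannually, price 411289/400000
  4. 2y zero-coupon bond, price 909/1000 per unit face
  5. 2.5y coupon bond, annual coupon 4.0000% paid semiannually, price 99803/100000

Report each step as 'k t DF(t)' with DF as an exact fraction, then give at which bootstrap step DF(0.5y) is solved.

step 1 [0.5y] zero: DF = P = 124/125 ≈ 0.992000
step 2 [1y] bond c/2=33/800: DF=(4167911/4000000 − 33/800·(0.992000))/(1+33/800) = 4807/5000 ≈ 0.961400
step 3 [1.5y] bond c/2=1/40: DF=(411289/400000 − 1/40·(0.992000+0.961400))/(1+1/40) = 1911/2000 ≈ 0.955500
step 4 [2y] zero: DF = P = 909/1000 ≈ 0.909000
step 5 [2.5y] bond c/2=1/50: DF=(99803/100000 − 1/50·(0.992000+0.961400+0.955500+0.909000))/(1+1/50) = 2259/2500 ≈ 0.903600

1 1/2 124/125
2 1 4807/5000
3 3/2 1911/2000
4 2 909/1000
5 5/2 2259/2500
DF(0.5y) is solved at step 1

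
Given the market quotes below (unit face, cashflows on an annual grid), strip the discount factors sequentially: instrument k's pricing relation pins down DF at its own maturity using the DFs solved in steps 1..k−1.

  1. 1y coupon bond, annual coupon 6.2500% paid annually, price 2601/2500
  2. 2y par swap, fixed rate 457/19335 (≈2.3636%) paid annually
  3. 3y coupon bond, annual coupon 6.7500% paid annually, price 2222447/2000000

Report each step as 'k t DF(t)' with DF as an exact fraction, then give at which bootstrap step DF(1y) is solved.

1 1 612/625
2 2 9543/10000
3 3 9187/10000
DF(1y) is solved at step 1

step 1 [1y] bond c/1=1/16: DF=(2601/2500 − 1/16·(0))/(1+1/16) = 612/625 ≈ 0.979200
step 2 [2y] swap r/1=457/19335: DF=(1 − 457/19335·(0.979200))/(1+457/19335) = 9543/10000 ≈ 0.954300
step 3 [3y] bond c/1=27/400: DF=(2222447/2000000 − 27/400·(0.979200+0.954300))/(1+27/400) = 9187/10000 ≈ 0.918700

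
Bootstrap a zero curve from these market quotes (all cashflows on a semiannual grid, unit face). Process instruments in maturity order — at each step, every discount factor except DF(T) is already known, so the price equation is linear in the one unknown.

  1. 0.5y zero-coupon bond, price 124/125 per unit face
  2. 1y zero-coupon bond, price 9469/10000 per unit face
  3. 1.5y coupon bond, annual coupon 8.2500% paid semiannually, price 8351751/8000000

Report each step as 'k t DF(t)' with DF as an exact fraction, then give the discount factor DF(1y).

step 1 [0.5y] zero: DF = P = 124/125 ≈ 0.992000
step 2 [1y] zero: DF = P = 9469/10000 ≈ 0.946900
step 3 [1.5y] bond c/2=33/800: DF=(8351751/8000000 − 33/800·(0.992000+0.946900))/(1+33/800) = 4629/5000 ≈ 0.925800

1 1/2 124/125
2 1 9469/10000
3 3/2 4629/5000
DF(1y) = 9469/10000 ≈ 0.946900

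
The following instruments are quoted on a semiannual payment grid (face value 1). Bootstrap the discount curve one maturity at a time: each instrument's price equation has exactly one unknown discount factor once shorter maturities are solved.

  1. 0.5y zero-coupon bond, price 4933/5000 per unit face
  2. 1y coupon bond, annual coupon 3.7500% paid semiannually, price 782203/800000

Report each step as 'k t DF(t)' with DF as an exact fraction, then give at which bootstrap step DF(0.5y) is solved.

step 1 [0.5y] zero: DF = P = 4933/5000 ≈ 0.986600
step 2 [1y] bond c/2=3/160: DF=(782203/800000 − 3/160·(0.986600))/(1+3/160) = 1177/1250 ≈ 0.941600

1 1/2 4933/5000
2 1 1177/1250
DF(0.5y) is solved at step 1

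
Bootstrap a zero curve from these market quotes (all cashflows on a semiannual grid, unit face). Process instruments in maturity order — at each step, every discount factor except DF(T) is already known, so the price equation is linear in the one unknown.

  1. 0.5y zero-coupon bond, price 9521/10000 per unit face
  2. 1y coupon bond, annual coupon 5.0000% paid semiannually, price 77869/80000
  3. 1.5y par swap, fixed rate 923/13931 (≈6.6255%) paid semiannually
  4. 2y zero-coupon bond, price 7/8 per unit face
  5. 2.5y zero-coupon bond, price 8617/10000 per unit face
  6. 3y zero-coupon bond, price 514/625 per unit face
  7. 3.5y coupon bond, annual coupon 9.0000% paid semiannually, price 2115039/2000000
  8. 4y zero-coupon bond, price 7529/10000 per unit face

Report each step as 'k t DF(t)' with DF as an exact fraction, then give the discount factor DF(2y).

1 1/2 9521/10000
2 1 579/625
3 3/2 9077/10000
4 2 7/8
5 5/2 8617/10000
6 3 514/625
7 7/2 3909/5000
8 4 7529/10000
DF(2y) = 7/8 ≈ 0.875000

step 1 [0.5y] zero: DF = P = 9521/10000 ≈ 0.952100
step 2 [1y] bond c/2=1/40: DF=(77869/80000 − 1/40·(0.952100))/(1+1/40) = 579/625 ≈ 0.926400
step 3 [1.5y] swap r/2=923/27862: DF=(1 − 923/27862·(0.952100+0.926400))/(1+923/27862) = 9077/10000 ≈ 0.907700
step 4 [2y] zero: DF = P = 7/8 ≈ 0.875000
step 5 [2.5y] zero: DF = P = 8617/10000 ≈ 0.861700
step 6 [3y] zero: DF = P = 514/625 ≈ 0.822400
step 7 [3.5y] bond c/2=9/200: DF=(2115039/2000000 − 9/200·(0.952100+0.926400+0.907700+0.875000+0.861700+0.822400))/(1+9/200) = 3909/5000 ≈ 0.781800
step 8 [4y] zero: DF = P = 7529/10000 ≈ 0.752900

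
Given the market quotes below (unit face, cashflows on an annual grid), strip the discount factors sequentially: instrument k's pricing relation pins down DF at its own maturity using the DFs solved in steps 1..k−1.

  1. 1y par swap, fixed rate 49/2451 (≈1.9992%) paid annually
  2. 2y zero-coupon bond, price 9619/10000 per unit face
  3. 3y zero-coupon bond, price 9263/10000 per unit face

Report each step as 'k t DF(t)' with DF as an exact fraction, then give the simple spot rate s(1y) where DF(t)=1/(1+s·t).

step 1 [1y] swap r/1=49/2451: DF=(1 − 49/2451·(0))/(1+49/2451) = 2451/2500 ≈ 0.980400
step 2 [2y] zero: DF = P = 9619/10000 ≈ 0.961900
step 3 [3y] zero: DF = P = 9263/10000 ≈ 0.926300

1 1 2451/2500
2 2 9619/10000
3 3 9263/10000
s(1y) = (1/(2451/2500) − 1)/(1) = 49/2451 ≈ 1.9992%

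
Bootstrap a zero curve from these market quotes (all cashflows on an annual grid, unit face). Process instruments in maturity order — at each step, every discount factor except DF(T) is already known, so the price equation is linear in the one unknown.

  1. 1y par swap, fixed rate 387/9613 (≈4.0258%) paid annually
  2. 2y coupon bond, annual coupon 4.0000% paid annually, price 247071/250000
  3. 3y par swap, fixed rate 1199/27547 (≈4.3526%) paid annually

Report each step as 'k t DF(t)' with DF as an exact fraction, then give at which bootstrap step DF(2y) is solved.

1 1 9613/10000
2 2 9133/10000
3 3 8801/10000
DF(2y) is solved at step 2

step 1 [1y] swap r/1=387/9613: DF=(1 − 387/9613·(0))/(1+387/9613) = 9613/10000 ≈ 0.961300
step 2 [2y] bond c/1=1/25: DF=(247071/250000 − 1/25·(0.961300))/(1+1/25) = 9133/10000 ≈ 0.913300
step 3 [3y] swap r/1=1199/27547: DF=(1 − 1199/27547·(0.961300+0.913300))/(1+1199/27547) = 8801/10000 ≈ 0.880100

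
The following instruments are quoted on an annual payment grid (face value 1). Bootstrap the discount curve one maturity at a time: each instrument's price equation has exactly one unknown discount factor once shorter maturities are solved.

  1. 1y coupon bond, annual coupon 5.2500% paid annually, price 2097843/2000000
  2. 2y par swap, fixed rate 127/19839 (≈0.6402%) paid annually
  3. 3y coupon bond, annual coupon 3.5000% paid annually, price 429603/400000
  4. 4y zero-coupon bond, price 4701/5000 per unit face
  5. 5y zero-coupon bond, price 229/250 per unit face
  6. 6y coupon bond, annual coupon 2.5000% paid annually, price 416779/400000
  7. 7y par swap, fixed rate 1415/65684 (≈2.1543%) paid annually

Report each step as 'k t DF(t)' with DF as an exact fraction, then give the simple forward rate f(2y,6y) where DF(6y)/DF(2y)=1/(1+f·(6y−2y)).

step 1 [1y] bond c/1=21/400: DF=(2097843/2000000 − 21/400·(0))/(1+21/400) = 4983/5000 ≈ 0.996600
step 2 [2y] swap r/1=127/19839: DF=(1 − 127/19839·(0.996600))/(1+127/19839) = 9873/10000 ≈ 0.987300
step 3 [3y] bond c/1=7/200: DF=(429603/400000 − 7/200·(0.996600+0.987300))/(1+7/200) = 4853/5000 ≈ 0.970600
step 4 [4y] zero: DF = P = 4701/5000 ≈ 0.940200
step 5 [5y] zero: DF = P = 229/250 ≈ 0.916000
step 6 [6y] bond c/1=1/40: DF=(416779/400000 − 1/40·(0.996600+0.987300+0.970600+0.940200+0.916000))/(1+1/40) = 562/625 ≈ 0.899200
step 7 [7y] swap r/1=1415/65684: DF=(1 − 1415/65684·(0.996600+0.987300+0.970600+0.940200+0.916000+0.899200))/(1+1415/65684) = 1717/2000 ≈ 0.858500

1 1 4983/5000
2 2 9873/10000
3 3 4853/5000
4 4 4701/5000
5 5 229/250
6 6 562/625
7 7 1717/2000
f(2y,6y) = ((9873/10000)/(562/625) − 1)/(4) = 881/35968 ≈ 2.4494%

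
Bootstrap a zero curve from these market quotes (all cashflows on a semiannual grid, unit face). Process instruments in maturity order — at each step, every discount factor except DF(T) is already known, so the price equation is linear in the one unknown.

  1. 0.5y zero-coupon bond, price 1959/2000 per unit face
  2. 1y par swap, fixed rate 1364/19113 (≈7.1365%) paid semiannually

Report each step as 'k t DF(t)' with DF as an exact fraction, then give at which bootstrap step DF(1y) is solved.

step 1 [0.5y] zero: DF = P = 1959/2000 ≈ 0.979500
step 2 [1y] swap r/2=682/19113: DF=(1 − 682/19113·(0.979500))/(1+682/19113) = 4659/5000 ≈ 0.931800

1 1/2 1959/2000
2 1 4659/5000
DF(1y) is solved at step 2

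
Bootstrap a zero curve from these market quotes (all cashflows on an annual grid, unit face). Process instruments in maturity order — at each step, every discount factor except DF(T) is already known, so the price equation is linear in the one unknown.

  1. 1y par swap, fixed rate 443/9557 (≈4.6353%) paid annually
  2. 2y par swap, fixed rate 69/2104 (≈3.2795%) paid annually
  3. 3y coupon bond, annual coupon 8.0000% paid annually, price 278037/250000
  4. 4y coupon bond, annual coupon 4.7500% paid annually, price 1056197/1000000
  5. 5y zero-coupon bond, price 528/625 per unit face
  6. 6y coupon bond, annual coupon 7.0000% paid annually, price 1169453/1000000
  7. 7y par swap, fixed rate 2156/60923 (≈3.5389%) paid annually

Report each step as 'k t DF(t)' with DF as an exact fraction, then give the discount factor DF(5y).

1 1 9557/10000
2 2 9379/10000
3 3 1779/2000
4 4 8821/10000
5 5 528/625
6 6 7979/10000
7 7 1961/2500
DF(5y) = 528/625 ≈ 0.844800

step 1 [1y] swap r/1=443/9557: DF=(1 − 443/9557·(0))/(1+443/9557) = 9557/10000 ≈ 0.955700
step 2 [2y] swap r/1=69/2104: DF=(1 − 69/2104·(0.955700))/(1+69/2104) = 9379/10000 ≈ 0.937900
step 3 [3y] bond c/1=2/25: DF=(278037/250000 − 2/25·(0.955700+0.937900))/(1+2/25) = 1779/2000 ≈ 0.889500
step 4 [4y] bond c/1=19/400: DF=(1056197/1000000 − 19/400·(0.955700+0.937900+0.889500))/(1+19/400) = 8821/10000 ≈ 0.882100
step 5 [5y] zero: DF = P = 528/625 ≈ 0.844800
step 6 [6y] bond c/1=7/100: DF=(1169453/1000000 − 7/100·(0.955700+0.937900+0.889500+0.882100+0.844800))/(1+7/100) = 7979/10000 ≈ 0.797900
step 7 [7y] swap r/1=2156/60923: DF=(1 − 2156/60923·(0.955700+0.937900+0.889500+0.882100+0.844800+0.797900))/(1+2156/60923) = 1961/2500 ≈ 0.784400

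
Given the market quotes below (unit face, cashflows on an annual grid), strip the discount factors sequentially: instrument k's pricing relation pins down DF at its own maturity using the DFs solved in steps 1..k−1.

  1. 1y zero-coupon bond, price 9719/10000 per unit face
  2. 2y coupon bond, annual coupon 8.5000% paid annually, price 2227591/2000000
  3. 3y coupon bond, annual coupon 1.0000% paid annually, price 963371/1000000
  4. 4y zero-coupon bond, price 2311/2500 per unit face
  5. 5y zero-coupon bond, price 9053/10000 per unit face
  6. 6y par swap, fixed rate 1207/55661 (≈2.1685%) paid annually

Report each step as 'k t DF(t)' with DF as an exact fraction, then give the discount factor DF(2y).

step 1 [1y] zero: DF = P = 9719/10000 ≈ 0.971900
step 2 [2y] bond c/1=17/200: DF=(2227591/2000000 − 17/200·(0.971900))/(1+17/200) = 594/625 ≈ 0.950400
step 3 [3y] bond c/1=1/100: DF=(963371/1000000 − 1/100·(0.971900+0.950400))/(1+1/100) = 2337/2500 ≈ 0.934800
step 4 [4y] zero: DF = P = 2311/2500 ≈ 0.924400
step 5 [5y] zero: DF = P = 9053/10000 ≈ 0.905300
step 6 [6y] swap r/1=1207/55661: DF=(1 − 1207/55661·(0.971900+0.950400+0.934800+0.924400+0.905300))/(1+1207/55661) = 8793/10000 ≈ 0.879300

1 1 9719/10000
2 2 594/625
3 3 2337/2500
4 4 2311/2500
5 5 9053/10000
6 6 8793/10000
DF(2y) = 594/625 ≈ 0.950400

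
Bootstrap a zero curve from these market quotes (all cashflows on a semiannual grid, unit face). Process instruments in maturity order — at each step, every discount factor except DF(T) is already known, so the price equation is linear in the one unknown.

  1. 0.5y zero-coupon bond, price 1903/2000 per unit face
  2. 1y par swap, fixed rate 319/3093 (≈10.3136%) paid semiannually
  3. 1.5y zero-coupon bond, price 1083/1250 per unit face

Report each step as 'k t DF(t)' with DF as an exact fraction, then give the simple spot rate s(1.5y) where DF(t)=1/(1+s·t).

step 1 [0.5y] zero: DF = P = 1903/2000 ≈ 0.951500
step 2 [1y] swap r/2=319/6186: DF=(1 − 319/6186·(0.951500))/(1+319/6186) = 9043/10000 ≈ 0.904300
step 3 [1.5y] zero: DF = P = 1083/1250 ≈ 0.866400

1 1/2 1903/2000
2 1 9043/10000
3 3/2 1083/1250
s(1.5y) = (1/(1083/1250) − 1)/(3/2) = 334/3249 ≈ 10.2801%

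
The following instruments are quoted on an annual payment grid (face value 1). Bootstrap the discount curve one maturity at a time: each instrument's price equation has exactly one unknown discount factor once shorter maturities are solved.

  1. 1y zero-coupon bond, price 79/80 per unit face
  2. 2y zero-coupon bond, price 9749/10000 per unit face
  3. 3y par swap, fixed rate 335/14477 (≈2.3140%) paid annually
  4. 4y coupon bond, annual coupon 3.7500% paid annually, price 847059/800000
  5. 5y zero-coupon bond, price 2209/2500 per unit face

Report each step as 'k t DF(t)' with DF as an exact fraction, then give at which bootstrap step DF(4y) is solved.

step 1 [1y] zero: DF = P = 79/80 ≈ 0.987500
step 2 [2y] zero: DF = P = 9749/10000 ≈ 0.974900
step 3 [3y] swap r/1=335/14477: DF=(1 − 335/14477·(0.987500+0.974900))/(1+335/14477) = 933/1000 ≈ 0.933000
step 4 [4y] bond c/1=3/80: DF=(847059/800000 − 3/80·(0.987500+0.974900+0.933000))/(1+3/80) = 9159/10000 ≈ 0.915900
step 5 [5y] zero: DF = P = 2209/2500 ≈ 0.883600

1 1 79/80
2 2 9749/10000
3 3 933/1000
4 4 9159/10000
5 5 2209/2500
DF(4y) is solved at step 4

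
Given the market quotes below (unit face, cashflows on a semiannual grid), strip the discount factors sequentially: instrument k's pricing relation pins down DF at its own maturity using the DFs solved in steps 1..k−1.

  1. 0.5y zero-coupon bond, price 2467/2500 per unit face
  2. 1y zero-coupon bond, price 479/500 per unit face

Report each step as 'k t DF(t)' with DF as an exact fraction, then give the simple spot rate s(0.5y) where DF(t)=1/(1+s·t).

1 1/2 2467/2500
2 1 479/500
s(0.5y) = (1/(2467/2500) − 1)/(1/2) = 66/2467 ≈ 2.6753%

step 1 [0.5y] zero: DF = P = 2467/2500 ≈ 0.986800
step 2 [1y] zero: DF = P = 479/500 ≈ 0.958000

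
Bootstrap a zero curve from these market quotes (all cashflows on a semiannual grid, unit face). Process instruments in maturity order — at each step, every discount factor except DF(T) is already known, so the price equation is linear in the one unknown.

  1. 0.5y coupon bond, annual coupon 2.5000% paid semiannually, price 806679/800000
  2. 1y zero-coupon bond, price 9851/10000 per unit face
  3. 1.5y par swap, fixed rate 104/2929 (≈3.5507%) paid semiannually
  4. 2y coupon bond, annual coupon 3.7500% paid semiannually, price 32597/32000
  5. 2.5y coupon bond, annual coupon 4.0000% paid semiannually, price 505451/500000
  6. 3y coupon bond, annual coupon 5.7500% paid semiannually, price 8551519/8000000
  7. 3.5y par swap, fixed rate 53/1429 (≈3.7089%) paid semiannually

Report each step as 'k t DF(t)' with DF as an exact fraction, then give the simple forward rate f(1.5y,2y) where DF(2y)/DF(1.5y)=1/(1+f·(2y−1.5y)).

1 1/2 9959/10000
2 1 9851/10000
3 3/2 237/250
4 2 473/500
5 5/2 9151/10000
6 3 2263/2500
7 7/2 8781/10000
f(1.5y,2y) = ((237/250)/(473/500) − 1)/(1/2) = 2/473 ≈ 0.4228%

step 1 [0.5y] bond c/2=1/80: DF=(806679/800000 − 1/80·(0))/(1+1/80) = 9959/10000 ≈ 0.995900
step 2 [1y] zero: DF = P = 9851/10000 ≈ 0.985100
step 3 [1.5y] swap r/2=52/2929: DF=(1 − 52/2929·(0.995900+0.985100))/(1+52/2929) = 237/250 ≈ 0.948000
step 4 [2y] bond c/2=3/160: DF=(32597/32000 − 3/160·(0.995900+0.985100+0.948000))/(1+3/160) = 473/500 ≈ 0.946000
step 5 [2.5y] bond c/2=1/50: DF=(505451/500000 − 1/50·(0.995900+0.985100+0.948000+0.946000))/(1+1/50) = 9151/10000 ≈ 0.915100
step 6 [3y] bond c/2=23/800: DF=(8551519/8000000 − 23/800·(0.995900+0.985100+0.948000+0.946000+0.915100))/(1+23/800) = 2263/2500 ≈ 0.905200
step 7 [3.5y] swap r/2=53/2858: DF=(1 − 53/2858·(0.995900+0.985100+0.948000+0.946000+0.915100+0.905200))/(1+53/2858) = 8781/10000 ≈ 0.878100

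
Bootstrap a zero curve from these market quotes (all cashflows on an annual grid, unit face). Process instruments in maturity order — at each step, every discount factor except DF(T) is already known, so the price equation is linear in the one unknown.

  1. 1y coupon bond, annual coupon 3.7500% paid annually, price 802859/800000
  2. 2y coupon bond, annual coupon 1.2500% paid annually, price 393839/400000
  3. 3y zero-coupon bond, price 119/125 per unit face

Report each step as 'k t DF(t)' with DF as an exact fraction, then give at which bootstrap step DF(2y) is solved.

step 1 [1y] bond c/1=3/80: DF=(802859/800000 − 3/80·(0))/(1+3/80) = 9673/10000 ≈ 0.967300
step 2 [2y] bond c/1=1/80: DF=(393839/400000 − 1/80·(0.967300))/(1+1/80) = 1921/2000 ≈ 0.960500
step 3 [3y] zero: DF = P = 119/125 ≈ 0.952000

1 1 9673/10000
2 2 1921/2000
3 3 119/125
DF(2y) is solved at step 2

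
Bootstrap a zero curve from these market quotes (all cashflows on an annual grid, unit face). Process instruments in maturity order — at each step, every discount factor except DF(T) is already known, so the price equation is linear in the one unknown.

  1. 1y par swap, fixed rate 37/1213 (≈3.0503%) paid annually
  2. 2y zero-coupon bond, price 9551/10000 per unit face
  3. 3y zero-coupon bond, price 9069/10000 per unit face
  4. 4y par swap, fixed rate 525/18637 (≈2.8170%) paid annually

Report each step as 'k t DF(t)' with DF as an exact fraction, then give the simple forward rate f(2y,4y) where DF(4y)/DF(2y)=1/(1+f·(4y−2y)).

step 1 [1y] swap r/1=37/1213: DF=(1 − 37/1213·(0))/(1+37/1213) = 1213/1250 ≈ 0.970400
step 2 [2y] zero: DF = P = 9551/10000 ≈ 0.955100
step 3 [3y] zero: DF = P = 9069/10000 ≈ 0.906900
step 4 [4y] swap r/1=525/18637: DF=(1 − 525/18637·(0.970400+0.955100+0.906900))/(1+525/18637) = 179/200 ≈ 0.895000

1 1 1213/1250
2 2 9551/10000
3 3 9069/10000
4 4 179/200
f(2y,4y) = ((9551/10000)/(179/200) − 1)/(2) = 601/17900 ≈ 3.3575%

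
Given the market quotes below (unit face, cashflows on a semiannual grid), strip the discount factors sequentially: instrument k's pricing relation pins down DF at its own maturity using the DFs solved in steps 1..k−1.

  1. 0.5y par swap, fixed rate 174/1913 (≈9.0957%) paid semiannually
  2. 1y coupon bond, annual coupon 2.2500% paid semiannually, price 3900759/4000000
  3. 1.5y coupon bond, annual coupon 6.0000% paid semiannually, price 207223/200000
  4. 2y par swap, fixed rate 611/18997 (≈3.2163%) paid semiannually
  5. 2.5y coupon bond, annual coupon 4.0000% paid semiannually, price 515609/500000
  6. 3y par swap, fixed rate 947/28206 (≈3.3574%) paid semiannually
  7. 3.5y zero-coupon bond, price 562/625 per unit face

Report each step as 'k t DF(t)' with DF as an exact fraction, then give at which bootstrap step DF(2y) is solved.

1 1/2 1913/2000
2 1 9537/10000
3 3/2 9503/10000
4 2 9389/10000
5 5/2 1873/2000
6 3 9053/10000
7 7/2 562/625
DF(2y) is solved at step 4

step 1 [0.5y] swap r/2=87/1913: DF=(1 − 87/1913·(0))/(1+87/1913) = 1913/2000 ≈ 0.956500
step 2 [1y] bond c/2=9/800: DF=(3900759/4000000 − 9/800·(0.956500))/(1+9/800) = 9537/10000 ≈ 0.953700
step 3 [1.5y] bond c/2=3/100: DF=(207223/200000 − 3/100·(0.956500+0.953700))/(1+3/100) = 9503/10000 ≈ 0.950300
step 4 [2y] swap r/2=611/37994: DF=(1 − 611/37994·(0.956500+0.953700+0.950300))/(1+611/37994) = 9389/10000 ≈ 0.938900
step 5 [2.5y] bond c/2=1/50: DF=(515609/500000 − 1/50·(0.956500+0.953700+0.950300+0.938900))/(1+1/50) = 1873/2000 ≈ 0.936500
step 6 [3y] swap r/2=947/56412: DF=(1 − 947/56412·(0.956500+0.953700+0.950300+0.938900+0.936500))/(1+947/56412) = 9053/10000 ≈ 0.905300
step 7 [3.5y] zero: DF = P = 562/625 ≈ 0.899200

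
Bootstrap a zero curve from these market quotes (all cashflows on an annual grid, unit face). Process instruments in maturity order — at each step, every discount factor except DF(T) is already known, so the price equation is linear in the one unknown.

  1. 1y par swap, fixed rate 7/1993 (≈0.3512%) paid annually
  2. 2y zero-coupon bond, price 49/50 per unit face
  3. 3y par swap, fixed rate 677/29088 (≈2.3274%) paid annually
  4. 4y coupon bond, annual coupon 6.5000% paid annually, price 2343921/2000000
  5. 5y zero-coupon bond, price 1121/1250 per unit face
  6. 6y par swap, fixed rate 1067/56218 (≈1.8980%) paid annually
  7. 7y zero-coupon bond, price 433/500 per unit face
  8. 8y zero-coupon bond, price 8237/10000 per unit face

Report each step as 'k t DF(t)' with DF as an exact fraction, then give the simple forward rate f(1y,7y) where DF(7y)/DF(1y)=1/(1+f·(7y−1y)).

1 1 1993/2000
2 2 49/50
3 3 9323/10000
4 4 9229/10000
5 5 1121/1250
6 6 8933/10000
7 7 433/500
8 8 8237/10000
f(1y,7y) = ((1993/2000)/(433/500) − 1)/(6) = 87/3464 ≈ 2.5115%

step 1 [1y] swap r/1=7/1993: DF=(1 − 7/1993·(0))/(1+7/1993) = 1993/2000 ≈ 0.996500
step 2 [2y] zero: DF = P = 49/50 ≈ 0.980000
step 3 [3y] swap r/1=677/29088: DF=(1 − 677/29088·(0.996500+0.980000))/(1+677/29088) = 9323/10000 ≈ 0.932300
step 4 [4y] bond c/1=13/200: DF=(2343921/2000000 − 13/200·(0.996500+0.980000+0.932300))/(1+13/200) = 9229/10000 ≈ 0.922900
step 5 [5y] zero: DF = P = 1121/1250 ≈ 0.896800
step 6 [6y] swap r/1=1067/56218: DF=(1 − 1067/56218·(0.996500+0.980000+0.932300+0.922900+0.896800))/(1+1067/56218) = 8933/10000 ≈ 0.893300
step 7 [7y] zero: DF = P = 433/500 ≈ 0.866000
step 8 [8y] zero: DF = P = 8237/10000 ≈ 0.823700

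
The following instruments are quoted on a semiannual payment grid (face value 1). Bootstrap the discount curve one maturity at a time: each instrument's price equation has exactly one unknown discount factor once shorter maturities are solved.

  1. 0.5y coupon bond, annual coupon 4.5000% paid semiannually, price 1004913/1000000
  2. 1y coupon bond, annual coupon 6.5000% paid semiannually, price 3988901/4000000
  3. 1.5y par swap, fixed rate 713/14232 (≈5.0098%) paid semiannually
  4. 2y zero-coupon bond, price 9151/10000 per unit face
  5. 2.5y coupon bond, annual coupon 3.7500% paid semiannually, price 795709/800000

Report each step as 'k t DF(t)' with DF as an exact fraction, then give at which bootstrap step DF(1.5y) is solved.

step 1 [0.5y] bond c/2=9/400: DF=(1004913/1000000 − 9/400·(0))/(1+9/400) = 2457/2500 ≈ 0.982800
step 2 [1y] bond c/2=13/400: DF=(3988901/4000000 − 13/400·(0.982800))/(1+13/400) = 9349/10000 ≈ 0.934900
step 3 [1.5y] swap r/2=713/28464: DF=(1 − 713/28464·(0.982800+0.934900))/(1+713/28464) = 9287/10000 ≈ 0.928700
step 4 [2y] zero: DF = P = 9151/10000 ≈ 0.915100
step 5 [2.5y] bond c/2=3/160: DF=(795709/800000 − 3/160·(0.982800+0.934900+0.928700+0.915100))/(1+3/160) = 9071/10000 ≈ 0.907100

1 1/2 2457/2500
2 1 9349/10000
3 3/2 9287/10000
4 2 9151/10000
5 5/2 9071/10000
DF(1.5y) is solved at step 3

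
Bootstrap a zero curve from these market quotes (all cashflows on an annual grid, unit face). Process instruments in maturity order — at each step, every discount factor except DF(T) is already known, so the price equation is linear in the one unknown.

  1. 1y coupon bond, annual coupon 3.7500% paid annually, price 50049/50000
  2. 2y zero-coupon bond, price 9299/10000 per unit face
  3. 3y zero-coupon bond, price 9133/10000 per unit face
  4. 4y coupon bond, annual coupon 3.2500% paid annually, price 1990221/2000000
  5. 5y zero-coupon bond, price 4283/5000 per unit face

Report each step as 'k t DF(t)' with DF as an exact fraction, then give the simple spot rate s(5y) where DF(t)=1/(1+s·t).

step 1 [1y] bond c/1=3/80: DF=(50049/50000 − 3/80·(0))/(1+3/80) = 603/625 ≈ 0.964800
step 2 [2y] zero: DF = P = 9299/10000 ≈ 0.929900
step 3 [3y] zero: DF = P = 9133/10000 ≈ 0.913300
step 4 [4y] bond c/1=13/400: DF=(1990221/2000000 − 13/400·(0.964800+0.929900+0.913300))/(1+13/400) = 4377/5000 ≈ 0.875400
step 5 [5y] zero: DF = P = 4283/5000 ≈ 0.856600

1 1 603/625
2 2 9299/10000
3 3 9133/10000
4 4 4377/5000
5 5 4283/5000
s(5y) = (1/(4283/5000) − 1)/(5) = 717/21415 ≈ 3.3481%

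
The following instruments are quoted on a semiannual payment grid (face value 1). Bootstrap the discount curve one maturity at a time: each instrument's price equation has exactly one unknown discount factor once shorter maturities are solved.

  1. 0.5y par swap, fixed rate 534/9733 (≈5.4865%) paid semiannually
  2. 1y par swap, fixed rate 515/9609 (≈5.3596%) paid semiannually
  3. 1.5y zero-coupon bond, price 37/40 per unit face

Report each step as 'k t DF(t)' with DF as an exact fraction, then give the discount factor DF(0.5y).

step 1 [0.5y] swap r/2=267/9733: DF=(1 − 267/9733·(0))/(1+267/9733) = 9733/10000 ≈ 0.973300
step 2 [1y] swap r/2=515/19218: DF=(1 − 515/19218·(0.973300))/(1+515/19218) = 1897/2000 ≈ 0.948500
step 3 [1.5y] zero: DF = P = 37/40 ≈ 0.925000

1 1/2 9733/10000
2 1 1897/2000
3 3/2 37/40
DF(0.5y) = 9733/10000 ≈ 0.973300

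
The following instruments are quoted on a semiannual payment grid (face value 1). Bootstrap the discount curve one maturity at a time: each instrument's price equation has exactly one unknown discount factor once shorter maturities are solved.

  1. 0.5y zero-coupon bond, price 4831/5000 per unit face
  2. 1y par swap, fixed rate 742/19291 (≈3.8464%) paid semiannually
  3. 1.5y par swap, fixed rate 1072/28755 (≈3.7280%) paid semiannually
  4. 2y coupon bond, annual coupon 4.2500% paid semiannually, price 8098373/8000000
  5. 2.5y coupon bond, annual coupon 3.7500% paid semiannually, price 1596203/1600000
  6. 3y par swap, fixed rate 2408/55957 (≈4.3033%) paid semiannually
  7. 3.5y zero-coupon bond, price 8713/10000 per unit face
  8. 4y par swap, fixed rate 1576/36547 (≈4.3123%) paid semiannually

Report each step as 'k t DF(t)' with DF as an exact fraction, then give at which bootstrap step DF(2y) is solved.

step 1 [0.5y] zero: DF = P = 4831/5000 ≈ 0.966200
step 2 [1y] swap r/2=371/19291: DF=(1 − 371/19291·(0.966200))/(1+371/19291) = 9629/10000 ≈ 0.962900
step 3 [1.5y] swap r/2=536/28755: DF=(1 − 536/28755·(0.966200+0.962900))/(1+536/28755) = 1183/1250 ≈ 0.946400
step 4 [2y] bond c/2=17/800: DF=(8098373/8000000 − 17/800·(0.966200+0.962900+0.946400))/(1+17/800) = 4657/5000 ≈ 0.931400
step 5 [2.5y] bond c/2=3/160: DF=(1596203/1600000 − 3/160·(0.966200+0.962900+0.946400+0.931400))/(1+3/160) = 2273/2500 ≈ 0.909200
step 6 [3y] swap r/2=1204/55957: DF=(1 − 1204/55957·(0.966200+0.962900+0.946400+0.931400+0.909200))/(1+1204/55957) = 2199/2500 ≈ 0.879600
step 7 [3.5y] zero: DF = P = 8713/10000 ≈ 0.871300
step 8 [4y] swap r/2=788/36547: DF=(1 − 788/36547·(0.966200+0.962900+0.946400+0.931400+0.909200+0.879600+0.871300))/(1+788/36547) = 1053/1250 ≈ 0.842400

1 1/2 4831/5000
2 1 9629/10000
3 3/2 1183/1250
4 2 4657/5000
5 5/2 2273/2500
6 3 2199/2500
7 7/2 8713/10000
8 4 1053/1250
DF(2y) is solved at step 4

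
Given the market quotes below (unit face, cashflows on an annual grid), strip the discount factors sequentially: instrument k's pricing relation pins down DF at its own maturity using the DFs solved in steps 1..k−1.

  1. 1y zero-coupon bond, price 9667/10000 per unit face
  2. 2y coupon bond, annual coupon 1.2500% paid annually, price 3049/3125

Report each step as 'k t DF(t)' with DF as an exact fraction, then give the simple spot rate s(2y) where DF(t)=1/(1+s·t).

1 1 9667/10000
2 2 9517/10000
s(2y) = (1/(9517/10000) − 1)/(2) = 483/19034 ≈ 2.5376%

step 1 [1y] zero: DF = P = 9667/10000 ≈ 0.966700
step 2 [2y] bond c/1=1/80: DF=(3049/3125 − 1/80·(0.966700))/(1+1/80) = 9517/10000 ≈ 0.951700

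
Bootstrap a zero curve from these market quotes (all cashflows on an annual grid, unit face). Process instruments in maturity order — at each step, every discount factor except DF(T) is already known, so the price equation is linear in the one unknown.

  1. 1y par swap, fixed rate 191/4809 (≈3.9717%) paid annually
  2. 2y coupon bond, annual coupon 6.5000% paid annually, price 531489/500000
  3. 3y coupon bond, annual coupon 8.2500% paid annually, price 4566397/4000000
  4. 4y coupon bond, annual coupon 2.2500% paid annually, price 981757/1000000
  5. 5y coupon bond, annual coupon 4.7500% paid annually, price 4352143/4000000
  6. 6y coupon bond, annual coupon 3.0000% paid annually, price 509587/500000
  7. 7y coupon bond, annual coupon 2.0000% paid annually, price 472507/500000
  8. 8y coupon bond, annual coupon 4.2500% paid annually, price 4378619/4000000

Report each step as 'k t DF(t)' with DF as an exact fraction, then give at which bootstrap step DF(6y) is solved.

1 1 4809/5000
2 2 4697/5000
3 3 9097/10000
4 4 8983/10000
5 5 1741/2000
6 6 8561/10000
7 7 8199/10000
8 8 159/200
DF(6y) is solved at step 6

step 1 [1y] swap r/1=191/4809: DF=(1 − 191/4809·(0))/(1+191/4809) = 4809/5000 ≈ 0.961800
step 2 [2y] bond c/1=13/200: DF=(531489/500000 − 13/200·(0.961800))/(1+13/200) = 4697/5000 ≈ 0.939400
step 3 [3y] bond c/1=33/400: DF=(4566397/4000000 − 33/400·(0.961800+0.939400))/(1+33/400) = 9097/10000 ≈ 0.909700
step 4 [4y] bond c/1=9/400: DF=(981757/1000000 − 9/400·(0.961800+0.939400+0.909700))/(1+9/400) = 8983/10000 ≈ 0.898300
step 5 [5y] bond c/1=19/400: DF=(4352143/4000000 − 19/400·(0.961800+0.939400+0.909700+0.898300))/(1+19/400) = 1741/2000 ≈ 0.870500
step 6 [6y] bond c/1=3/100: DF=(509587/500000 − 3/100·(0.961800+0.939400+0.909700+0.898300+0.870500))/(1+3/100) = 8561/10000 ≈ 0.856100
step 7 [7y] bond c/1=1/50: DF=(472507/500000 − 1/50·(0.961800+0.939400+0.909700+0.898300+0.870500+0.856100))/(1+1/50) = 8199/10000 ≈ 0.819900
step 8 [8y] bond c/1=17/400: DF=(4378619/4000000 − 17/400·(0.961800+0.939400+0.909700+0.898300+0.870500+0.856100+0.819900))/(1+17/400) = 159/200 ≈ 0.795000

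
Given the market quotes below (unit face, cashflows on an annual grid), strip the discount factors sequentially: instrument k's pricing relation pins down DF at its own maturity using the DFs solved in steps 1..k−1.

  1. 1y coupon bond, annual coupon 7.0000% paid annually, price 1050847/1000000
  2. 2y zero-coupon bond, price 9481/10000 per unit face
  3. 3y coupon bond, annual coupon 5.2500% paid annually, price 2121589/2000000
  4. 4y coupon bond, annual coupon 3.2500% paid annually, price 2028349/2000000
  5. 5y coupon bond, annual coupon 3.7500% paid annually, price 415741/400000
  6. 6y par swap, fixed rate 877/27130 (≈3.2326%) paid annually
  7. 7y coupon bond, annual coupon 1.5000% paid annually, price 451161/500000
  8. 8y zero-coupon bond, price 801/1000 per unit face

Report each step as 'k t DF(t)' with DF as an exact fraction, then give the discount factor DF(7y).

step 1 [1y] bond c/1=7/100: DF=(1050847/1000000 − 7/100·(0))/(1+7/100) = 9821/10000 ≈ 0.982100
step 2 [2y] zero: DF = P = 9481/10000 ≈ 0.948100
step 3 [3y] bond c/1=21/400: DF=(2121589/2000000 − 21/400·(0.982100+0.948100))/(1+21/400) = 2279/2500 ≈ 0.911600
step 4 [4y] bond c/1=13/400: DF=(2028349/2000000 − 13/400·(0.982100+0.948100+0.911600))/(1+13/400) = 558/625 ≈ 0.892800
step 5 [5y] bond c/1=3/80: DF=(415741/400000 − 3/80·(0.982100+0.948100+0.911600+0.892800))/(1+3/80) = 2167/2500 ≈ 0.866800
step 6 [6y] swap r/1=877/27130: DF=(1 − 877/27130·(0.982100+0.948100+0.911600+0.892800+0.866800))/(1+877/27130) = 4123/5000 ≈ 0.824600
step 7 [7y] bond c/1=3/200: DF=(451161/500000 − 3/200·(0.982100+0.948100+0.911600+0.892800+0.866800+0.824600))/(1+3/200) = 1011/1250 ≈ 0.808800
step 8 [8y] zero: DF = P = 801/1000 ≈ 0.801000

1 1 9821/10000
2 2 9481/10000
3 3 2279/2500
4 4 558/625
5 5 2167/2500
6 6 4123/5000
7 7 1011/1250
8 8 801/1000
DF(7y) = 1011/1250 ≈ 0.808800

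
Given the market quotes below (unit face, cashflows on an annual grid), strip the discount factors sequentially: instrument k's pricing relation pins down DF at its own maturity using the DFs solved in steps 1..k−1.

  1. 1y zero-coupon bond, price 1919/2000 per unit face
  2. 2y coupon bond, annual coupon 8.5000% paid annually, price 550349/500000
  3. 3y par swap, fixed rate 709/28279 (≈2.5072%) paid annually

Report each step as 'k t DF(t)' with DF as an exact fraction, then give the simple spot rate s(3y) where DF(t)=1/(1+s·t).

step 1 [1y] zero: DF = P = 1919/2000 ≈ 0.959500
step 2 [2y] bond c/1=17/200: DF=(550349/500000 − 17/200·(0.959500))/(1+17/200) = 9393/10000 ≈ 0.939300
step 3 [3y] swap r/1=709/28279: DF=(1 − 709/28279·(0.959500+0.939300))/(1+709/28279) = 9291/10000 ≈ 0.929100

1 1 1919/2000
2 2 9393/10000
3 3 9291/10000
s(3y) = (1/(9291/10000) − 1)/(3) = 709/27873 ≈ 2.5437%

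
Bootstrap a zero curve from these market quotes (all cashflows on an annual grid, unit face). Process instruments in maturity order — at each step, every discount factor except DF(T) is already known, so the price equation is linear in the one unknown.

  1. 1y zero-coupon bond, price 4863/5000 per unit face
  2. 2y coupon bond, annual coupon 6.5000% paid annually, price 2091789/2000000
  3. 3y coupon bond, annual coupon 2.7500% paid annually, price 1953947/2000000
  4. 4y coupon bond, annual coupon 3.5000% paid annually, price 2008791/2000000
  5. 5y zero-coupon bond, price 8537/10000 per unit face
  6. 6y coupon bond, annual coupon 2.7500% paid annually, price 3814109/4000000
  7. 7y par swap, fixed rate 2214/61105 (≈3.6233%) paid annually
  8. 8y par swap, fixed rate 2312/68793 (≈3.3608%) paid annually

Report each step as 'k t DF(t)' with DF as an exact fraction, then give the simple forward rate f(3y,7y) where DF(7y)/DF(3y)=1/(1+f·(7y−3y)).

step 1 [1y] zero: DF = P = 4863/5000 ≈ 0.972600
step 2 [2y] bond c/1=13/200: DF=(2091789/2000000 − 13/200·(0.972600))/(1+13/200) = 9227/10000 ≈ 0.922700
step 3 [3y] bond c/1=11/400: DF=(1953947/2000000 − 11/400·(0.972600+0.922700))/(1+11/400) = 9001/10000 ≈ 0.900100
step 4 [4y] bond c/1=7/200: DF=(2008791/2000000 − 7/200·(0.972600+0.922700+0.900100))/(1+7/200) = 8759/10000 ≈ 0.875900
step 5 [5y] zero: DF = P = 8537/10000 ≈ 0.853700
step 6 [6y] bond c/1=11/400: DF=(3814109/4000000 − 11/400·(0.972600+0.922700+0.900100+0.875900+0.853700))/(1+11/400) = 8069/10000 ≈ 0.806900
step 7 [7y] swap r/1=2214/61105: DF=(1 − 2214/61105·(0.972600+0.922700+0.900100+0.875900+0.853700+0.806900))/(1+2214/61105) = 3893/5000 ≈ 0.778600
step 8 [8y] swap r/1=2312/68793: DF=(1 − 2312/68793·(0.972600+0.922700+0.900100+0.875900+0.853700+0.806900+0.778600))/(1+2312/68793) = 961/1250 ≈ 0.768800

1 1 4863/5000
2 2 9227/10000
3 3 9001/10000
4 4 8759/10000
5 5 8537/10000
6 6 8069/10000
7 7 3893/5000
8 8 961/1250
f(3y,7y) = ((9001/10000)/(3893/5000) − 1)/(4) = 1215/31144 ≈ 3.9012%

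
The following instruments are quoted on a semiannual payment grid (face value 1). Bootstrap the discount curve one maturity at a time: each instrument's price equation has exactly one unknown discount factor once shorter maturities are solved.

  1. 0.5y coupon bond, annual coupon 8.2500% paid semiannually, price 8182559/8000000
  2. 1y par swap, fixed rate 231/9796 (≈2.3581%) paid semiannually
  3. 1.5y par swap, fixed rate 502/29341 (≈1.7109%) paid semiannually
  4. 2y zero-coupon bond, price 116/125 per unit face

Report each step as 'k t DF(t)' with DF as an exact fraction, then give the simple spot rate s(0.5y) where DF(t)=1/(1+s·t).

1 1/2 9823/10000
2 1 9769/10000
3 3/2 9749/10000
4 2 116/125
s(0.5y) = (1/(9823/10000) − 1)/(1/2) = 354/9823 ≈ 3.6038%

step 1 [0.5y] bond c/2=33/800: DF=(8182559/8000000 − 33/800·(0))/(1+33/800) = 9823/10000 ≈ 0.982300
step 2 [1y] swap r/2=231/19592: DF=(1 − 231/19592·(0.982300))/(1+231/19592) = 9769/10000 ≈ 0.976900
step 3 [1.5y] swap r/2=251/29341: DF=(1 − 251/29341·(0.982300+0.976900))/(1+251/29341) = 9749/10000 ≈ 0.974900
step 4 [2y] zero: DF = P = 116/125 ≈ 0.928000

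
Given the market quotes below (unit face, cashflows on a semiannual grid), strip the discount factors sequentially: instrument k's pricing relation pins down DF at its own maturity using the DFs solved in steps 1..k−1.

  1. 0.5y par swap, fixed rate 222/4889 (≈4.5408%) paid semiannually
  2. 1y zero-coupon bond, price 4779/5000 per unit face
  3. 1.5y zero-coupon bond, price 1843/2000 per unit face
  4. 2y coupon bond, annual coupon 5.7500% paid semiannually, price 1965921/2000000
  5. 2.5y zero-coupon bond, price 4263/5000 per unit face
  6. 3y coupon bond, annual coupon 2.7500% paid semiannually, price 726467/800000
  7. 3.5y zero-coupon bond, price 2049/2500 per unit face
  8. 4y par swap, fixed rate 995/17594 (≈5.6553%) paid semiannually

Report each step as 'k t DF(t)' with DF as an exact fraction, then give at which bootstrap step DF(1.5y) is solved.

1 1/2 4889/5000
2 1 4779/5000
3 3/2 1843/2000
4 2 8757/10000
5 5/2 4263/5000
6 3 521/625
7 7/2 2049/2500
8 4 801/1000
DF(1.5y) is solved at step 3

step 1 [0.5y] swap r/2=111/4889: DF=(1 − 111/4889·(0))/(1+111/4889) = 4889/5000 ≈ 0.977800
step 2 [1y] zero: DF = P = 4779/5000 ≈ 0.955800
step 3 [1.5y] zero: DF = P = 1843/2000 ≈ 0.921500
step 4 [2y] bond c/2=23/800: DF=(1965921/2000000 − 23/800·(0.977800+0.955800+0.921500))/(1+23/800) = 8757/10000 ≈ 0.875700
step 5 [2.5y] zero: DF = P = 4263/5000 ≈ 0.852600
step 6 [3y] bond c/2=11/800: DF=(726467/800000 − 11/800·(0.977800+0.955800+0.921500+0.875700+0.852600))/(1+11/800) = 521/625 ≈ 0.833600
step 7 [3.5y] zero: DF = P = 2049/2500 ≈ 0.819600
step 8 [4y] swap r/2=995/35188: DF=(1 − 995/35188·(0.977800+0.955800+0.921500+0.875700+0.852600+0.833600+0.819600))/(1+995/35188) = 801/1000 ≈ 0.801000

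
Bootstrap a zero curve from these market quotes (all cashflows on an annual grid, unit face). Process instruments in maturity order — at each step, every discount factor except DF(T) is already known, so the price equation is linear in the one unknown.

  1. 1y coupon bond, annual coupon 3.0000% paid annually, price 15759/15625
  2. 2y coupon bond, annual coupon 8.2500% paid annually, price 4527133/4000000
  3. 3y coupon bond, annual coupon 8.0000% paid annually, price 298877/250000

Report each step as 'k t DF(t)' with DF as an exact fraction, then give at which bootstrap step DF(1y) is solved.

1 1 612/625
2 2 9709/10000
3 3 77/80
DF(1y) is solved at step 1

step 1 [1y] bond c/1=3/100: DF=(15759/15625 − 3/100·(0))/(1+3/100) = 612/625 ≈ 0.979200
step 2 [2y] bond c/1=33/400: DF=(4527133/4000000 − 33/400·(0.979200))/(1+33/400) = 9709/10000 ≈ 0.970900
step 3 [3y] bond c/1=2/25: DF=(298877/250000 − 2/25·(0.979200+0.970900))/(1+2/25) = 77/80 ≈ 0.962500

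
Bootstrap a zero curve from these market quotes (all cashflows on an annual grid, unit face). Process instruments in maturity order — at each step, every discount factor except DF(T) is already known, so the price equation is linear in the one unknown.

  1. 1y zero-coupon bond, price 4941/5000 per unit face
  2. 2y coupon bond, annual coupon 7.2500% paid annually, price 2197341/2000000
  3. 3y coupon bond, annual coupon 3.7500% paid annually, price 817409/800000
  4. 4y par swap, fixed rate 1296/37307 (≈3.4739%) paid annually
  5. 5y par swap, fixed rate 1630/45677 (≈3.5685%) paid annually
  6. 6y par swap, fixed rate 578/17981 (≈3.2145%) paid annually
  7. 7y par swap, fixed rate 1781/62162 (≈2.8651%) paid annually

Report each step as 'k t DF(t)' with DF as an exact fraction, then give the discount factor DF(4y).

step 1 [1y] zero: DF = P = 4941/5000 ≈ 0.988200
step 2 [2y] bond c/1=29/400: DF=(2197341/2000000 − 29/400·(0.988200))/(1+29/400) = 1197/1250 ≈ 0.957600
step 3 [3y] bond c/1=3/80: DF=(817409/800000 − 3/80·(0.988200+0.957600))/(1+3/80) = 1829/2000 ≈ 0.914500
step 4 [4y] swap r/1=1296/37307: DF=(1 − 1296/37307·(0.988200+0.957600+0.914500))/(1+1296/37307) = 544/625 ≈ 0.870400
step 5 [5y] swap r/1=1630/45677: DF=(1 − 1630/45677·(0.988200+0.957600+0.914500+0.870400))/(1+1630/45677) = 837/1000 ≈ 0.837000
step 6 [6y] swap r/1=578/17981: DF=(1 − 578/17981·(0.988200+0.957600+0.914500+0.870400+0.837000))/(1+578/17981) = 4133/5000 ≈ 0.826600
step 7 [7y] swap r/1=1781/62162: DF=(1 − 1781/62162·(0.988200+0.957600+0.914500+0.870400+0.837000+0.826600))/(1+1781/62162) = 8219/10000 ≈ 0.821900

1 1 4941/5000
2 2 1197/1250
3 3 1829/2000
4 4 544/625
5 5 837/1000
6 6 4133/5000
7 7 8219/10000
DF(4y) = 544/625 ≈ 0.870400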